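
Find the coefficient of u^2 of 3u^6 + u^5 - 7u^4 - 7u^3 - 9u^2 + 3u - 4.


Read off the coefficient of u^2: -9


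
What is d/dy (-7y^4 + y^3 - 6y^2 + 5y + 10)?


Apply the power rule term by term:
  d/dy(-7y^4) = -28y^3
  d/dy(y^3) = 3y^2
  d/dy(-6y^2) = -12y
  d/dy(5y) = 5
  d/dy(10) = 0
p'(y) = -28y^3 + 3y^2 - 12y + 5


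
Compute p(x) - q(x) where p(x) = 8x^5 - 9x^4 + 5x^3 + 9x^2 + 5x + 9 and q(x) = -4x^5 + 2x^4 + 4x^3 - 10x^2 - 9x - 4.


Distribute the minus sign:
  (8x^5 - 9x^4 + 5x^3 + 9x^2 + 5x + 9)
- (-4x^5 + 2x^4 + 4x^3 - 10x^2 - 9x - 4)
Negate second polynomial: 4x^5 - 2x^4 - 4x^3 + 10x^2 + 9x + 4
Add: 12x^5 - 11x^4 + x^3 + 19x^2 + 14x + 13


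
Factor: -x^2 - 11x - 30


Roots satisfy r1 + r2 = -b/a = -11 and r1*r2 = c/a = 30.
So r1 = -5, r2 = -6.
-x^2 - 11x - 30 = -(x - r1)(x - r2) = -(x + 5)(x + 6)


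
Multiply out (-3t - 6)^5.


Expand (-3t - 6)^5 by repeated multiplication:
  (-3t - 6)^2 = 9t^2 + 36t + 36
  (-3t - 6)^3 = -27t^3 - 162t^2 - 324t - 216
  (-3t - 6)^4 = 81t^4 + 648t^3 + 1944t^2 + 2592t + 1296
= -243t^5 - 2430t^4 - 9720t^3 - 19440t^2 - 19440t - 7776


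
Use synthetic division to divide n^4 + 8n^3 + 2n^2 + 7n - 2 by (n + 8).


Synthetic division with c = -8. Coefficients: 1, 8, 2, 7, -2
Bring down 1.
  1 * -8 = -8; -8 + 8 = 0
  0 * -8 = 0; 0 + 2 = 2
  2 * -8 = -16; -16 + 7 = -9
  -9 * -8 = 72; 72 - 2 = 70
Quotient: n^3 + 2n - 9, Remainder: 70


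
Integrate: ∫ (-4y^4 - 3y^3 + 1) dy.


Reverse power rule on each term:
  ∫ -4y^4 dy = -(4/5)y^5
  ∫ -3y^3 dy = -(3/4)y^4
  ∫ 1 dy = y
F(y) = -(4/5)y^5 - (3/4)y^4 + y + C


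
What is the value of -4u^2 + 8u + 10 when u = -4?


Using direct substitution:
  -4 * (-4)^2 = -64
  8 * (-4)^1 = -32
  constant: 10
Sum = -64 - 32 + 10 = -86


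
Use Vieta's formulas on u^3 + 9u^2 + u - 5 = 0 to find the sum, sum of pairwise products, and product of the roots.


Monic cubic u^3+bu^2+cu+d=0: sum=-b, pairwise sum=c, product=-d.
b=9, c=1, d=-5
r1+r2+r3 = -9
r1r2+r1r3+r2r3 = 1
r1r2r3 = 5


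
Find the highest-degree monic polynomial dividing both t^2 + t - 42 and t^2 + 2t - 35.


Factor each:
  t^2 + t - 42 = (t + 7)(t - 6)
  t^2 + 2t - 35 = (t + 7)(t - 5)
Common monic factor: t + 7


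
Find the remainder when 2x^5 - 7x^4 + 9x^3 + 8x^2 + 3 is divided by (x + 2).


By the Remainder Theorem, the remainder equals p(-2):
  2*(-2)^5 = -64
  -7*(-2)^4 = -112
  9*(-2)^3 = -72
  8*(-2)^2 = 32
  0*(-2)^1 = 0
  constant: 3
Sum: -64 - 112 - 72 + 32 + 0 + 3 = -213


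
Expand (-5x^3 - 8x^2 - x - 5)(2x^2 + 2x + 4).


Distribute each term of the first polynomial:
  (-5x^3)(2x^2 + 2x + 4) = -10x^5 - 10x^4 - 20x^3
  (-8x^2)(2x^2 + 2x + 4) = -16x^4 - 16x^3 - 32x^2
  (-x)(2x^2 + 2x + 4) = -2x^3 - 2x^2 - 4x
  (-5)(2x^2 + 2x + 4) = -10x^2 - 10x - 20
Sum: -10x^5 - 26x^4 - 38x^3 - 44x^2 - 14x - 20


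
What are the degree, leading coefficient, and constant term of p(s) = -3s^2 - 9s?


Highest power of s is 2, with coefficient -3. Constant term is 0.
Degree = 2, leading coefficient = -3, constant term = 0


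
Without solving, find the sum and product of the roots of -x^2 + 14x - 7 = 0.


For ax^2+bx+c=0: sum = -b/a, product = c/a.
a=-1, b=14, c=-7
Sum = -(14)/-1 = 14
Product = (-7)/-1 = 7


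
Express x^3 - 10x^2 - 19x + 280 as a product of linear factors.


Try integer roots (divisors of 280). x=7: p(7)=0.
Divide out (x - 7): quotient is x^2 - 3x - 40.
Factor the quadratic: (x + 5)(x - 8)
Result: (x - 7)(x + 5)(x - 8)


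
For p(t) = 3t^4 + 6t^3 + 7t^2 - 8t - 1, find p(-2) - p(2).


p(-2) = 43
p(2) = 107
p(-2) - p(2) = 43 - 107 = -64


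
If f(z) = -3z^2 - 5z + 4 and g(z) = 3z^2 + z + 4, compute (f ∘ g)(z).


Substitute g(z) into f:
f(g(z)) = -3*(3z^2 + z + 4)^2 + (-5)*(3z^2 + z + 4) + 4
(3z^2 + z + 4)^2 = 9z^4 + 6z^3 + 25z^2 + 8z + 16
Expand and combine: -27z^4 - 18z^3 - 90z^2 - 29z - 64


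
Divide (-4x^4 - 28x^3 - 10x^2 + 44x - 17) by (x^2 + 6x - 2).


(-4x^4 - 28x^3 - 10x^2 + 44x - 17) / (x^2 + 6x - 2)
Step 1: -4x^2 * (x^2 + 6x - 2) = -4x^4 - 24x^3 + 8x^2; subtract.
Step 2: -4x * (x^2 + 6x - 2) = -4x^3 - 24x^2 + 8x; subtract.
Step 3: 6 * (x^2 + 6x - 2) = 6x^2 + 36x - 12; subtract.
Quotient: -4x^2 - 4x + 6, Remainder: -5


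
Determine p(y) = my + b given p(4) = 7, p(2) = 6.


p(y) = my + b. Using p(4)=7, p(2)=6:
m = (7 - 6)/(4 - 2) = 1/2 = 1/2
b = 7 - m*(4) = 7 - 2 = 5
p(y) = (1/2)y + 5


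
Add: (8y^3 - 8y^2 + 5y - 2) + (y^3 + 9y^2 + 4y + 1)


Align terms by degree and add:
  8y^3 - 8y^2 + 5y - 2
+ y^3 + 9y^2 + 4y + 1
= 9y^3 + y^2 + 9y - 1


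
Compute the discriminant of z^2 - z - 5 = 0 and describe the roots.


D = b^2 - 4ac = (-1)^2 - 4(1)(-5) = 1 + 20 = 21
Since D > 0: two distinct irrational roots


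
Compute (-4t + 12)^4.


Expand (-4t + 12)^4 by repeated multiplication:
  (-4t + 12)^2 = 16t^2 - 96t + 144
  (-4t + 12)^3 = -64t^3 + 576t^2 - 1728t + 1728
= 256t^4 - 3072t^3 + 13824t^2 - 27648t + 20736


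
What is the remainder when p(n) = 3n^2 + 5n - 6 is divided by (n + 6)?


By the Remainder Theorem, the remainder equals p(-6):
  3*(-6)^2 = 108
  5*(-6)^1 = -30
  constant: -6
Sum: 108 - 30 - 6 = 72


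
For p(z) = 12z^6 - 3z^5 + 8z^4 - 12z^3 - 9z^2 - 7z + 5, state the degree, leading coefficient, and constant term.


Highest power of z is 6, with coefficient 12. Constant term is 5.
Degree = 6, leading coefficient = 12, constant term = 5


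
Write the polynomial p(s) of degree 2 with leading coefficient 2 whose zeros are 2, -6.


p(s) = 2(s - 2)(s + 6)
Expand: 2s^2 + 8s - 24


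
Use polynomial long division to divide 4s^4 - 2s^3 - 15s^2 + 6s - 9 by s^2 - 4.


(4s^4 - 2s^3 - 15s^2 + 6s - 9) / (s^2 - 4)
Step 1: 4s^2 * (s^2 - 4) = 4s^4 - 16s^2; subtract.
Step 2: -2s * (s^2 - 4) = -2s^3 + 8s; subtract.
Step 3: 1 * (s^2 - 4) = s^2 - 4; subtract.
Quotient: 4s^2 - 2s + 1, Remainder: -2s - 5


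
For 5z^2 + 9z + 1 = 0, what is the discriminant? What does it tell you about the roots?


D = b^2 - 4ac = (9)^2 - 4(5)(1) = 81 - 20 = 61
Since D > 0: two distinct irrational roots


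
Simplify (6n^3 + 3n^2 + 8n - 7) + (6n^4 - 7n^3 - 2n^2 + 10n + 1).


Align terms by degree and add:
  6n^3 + 3n^2 + 8n - 7
+ 6n^4 - 7n^3 - 2n^2 + 10n + 1
= 6n^4 - n^3 + n^2 + 18n - 6


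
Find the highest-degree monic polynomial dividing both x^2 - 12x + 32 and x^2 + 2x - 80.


Factor each:
  x^2 - 12x + 32 = (x - 8)(x - 4)
  x^2 + 2x - 80 = (x - 8)(x + 10)
Common monic factor: x - 8


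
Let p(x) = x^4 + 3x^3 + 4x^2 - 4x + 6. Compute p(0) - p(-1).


p(0) = 6
p(-1) = 12
p(0) - p(-1) = 6 - 12 = -6


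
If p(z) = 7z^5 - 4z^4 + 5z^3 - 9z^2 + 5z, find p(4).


Using direct substitution:
  7 * (4)^5 = 7168
  -4 * (4)^4 = -1024
  5 * (4)^3 = 320
  -9 * (4)^2 = -144
  5 * (4)^1 = 20
  constant: 0
Sum = 7168 - 1024 + 320 - 144 + 20 + 0 = 6340


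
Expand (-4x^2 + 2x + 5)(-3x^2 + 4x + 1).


Distribute each term of the first polynomial:
  (-4x^2)(-3x^2 + 4x + 1) = 12x^4 - 16x^3 - 4x^2
  (2x)(-3x^2 + 4x + 1) = -6x^3 + 8x^2 + 2x
  (5)(-3x^2 + 4x + 1) = -15x^2 + 20x + 5
Sum: 12x^4 - 22x^3 - 11x^2 + 22x + 5


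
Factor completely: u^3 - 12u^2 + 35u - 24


Try integer roots (divisors of -24). u=8: p(8)=0.
Divide out (u - 8): quotient is u^2 - 4u + 3.
Factor the quadratic: (u - 3)(u - 1)
Result: (u - 8)(u - 3)(u - 1)


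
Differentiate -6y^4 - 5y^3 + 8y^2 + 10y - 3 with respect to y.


Apply the power rule term by term:
  d/dy(-6y^4) = -24y^3
  d/dy(-5y^3) = -15y^2
  d/dy(8y^2) = 16y
  d/dy(10y) = 10
  d/dy(-3) = 0
p'(y) = -24y^3 - 15y^2 + 16y + 10


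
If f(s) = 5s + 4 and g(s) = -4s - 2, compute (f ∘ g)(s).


Substitute g(s) into f:
f(g(s)) = 5*(-4s - 2) + 4
Expand and combine: -20s - 6


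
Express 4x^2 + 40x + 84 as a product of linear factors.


Roots satisfy r1 + r2 = -b/a = -10 and r1*r2 = c/a = 21.
So r1 = -3, r2 = -7.
4x^2 + 40x + 84 = 4(x - r1)(x - r2) = 4(x + 3)(x + 7)


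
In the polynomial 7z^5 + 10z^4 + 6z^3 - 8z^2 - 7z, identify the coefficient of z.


Read off the coefficient of z: -7


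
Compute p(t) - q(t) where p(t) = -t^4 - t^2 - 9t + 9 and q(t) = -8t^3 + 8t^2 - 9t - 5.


Distribute the minus sign:
  (-t^4 - t^2 - 9t + 9)
- (-8t^3 + 8t^2 - 9t - 5)
Negate second polynomial: 8t^3 - 8t^2 + 9t + 5
Add: -t^4 + 8t^3 - 9t^2 + 14


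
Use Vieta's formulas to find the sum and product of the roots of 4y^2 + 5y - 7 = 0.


For ay^2+by+c=0: sum = -b/a, product = c/a.
a=4, b=5, c=-7
Sum = -(5)/4 = -5/4
Product = (-7)/4 = -7/4


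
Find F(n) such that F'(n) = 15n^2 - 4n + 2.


Reverse power rule on each term:
  ∫ 15n^2 dn = 5n^3
  ∫ -4n dn = -2n^2
  ∫ 2 dn = 2n
F(n) = 5n^3 - 2n^2 + 2n + C


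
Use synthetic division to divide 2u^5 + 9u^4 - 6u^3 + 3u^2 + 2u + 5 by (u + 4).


Synthetic division with c = -4. Coefficients: 2, 9, -6, 3, 2, 5
Bring down 2.
  2 * -4 = -8; -8 + 9 = 1
  1 * -4 = -4; -4 - 6 = -10
  -10 * -4 = 40; 40 + 3 = 43
  43 * -4 = -172; -172 + 2 = -170
  -170 * -4 = 680; 680 + 5 = 685
Quotient: 2u^4 + u^3 - 10u^2 + 43u - 170, Remainder: 685


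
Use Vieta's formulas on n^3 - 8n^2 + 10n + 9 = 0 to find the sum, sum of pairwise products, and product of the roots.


Monic cubic n^3+bn^2+cn+d=0: sum=-b, pairwise sum=c, product=-d.
b=-8, c=10, d=9
r1+r2+r3 = 8
r1r2+r1r3+r2r3 = 10
r1r2r3 = -9


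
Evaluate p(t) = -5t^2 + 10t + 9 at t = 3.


Using direct substitution:
  -5 * (3)^2 = -45
  10 * (3)^1 = 30
  constant: 9
Sum = -45 + 30 + 9 = -6


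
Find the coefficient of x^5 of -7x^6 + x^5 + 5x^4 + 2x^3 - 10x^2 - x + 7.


Read off the coefficient of x^5: 1


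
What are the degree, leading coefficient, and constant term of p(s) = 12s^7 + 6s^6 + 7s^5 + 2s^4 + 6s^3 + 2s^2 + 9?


Highest power of s is 7, with coefficient 12. Constant term is 9.
Degree = 7, leading coefficient = 12, constant term = 9


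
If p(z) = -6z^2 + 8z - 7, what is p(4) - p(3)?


p(4) = -71
p(3) = -37
p(4) - p(3) = -71 + 37 = -34


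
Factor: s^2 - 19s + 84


Roots satisfy r1 + r2 = -b/a = 19 and r1*r2 = c/a = 84.
So r1 = 12, r2 = 7.
s^2 - 19s + 84 = (s - r1)(s - r2) = (s - 12)(s - 7)


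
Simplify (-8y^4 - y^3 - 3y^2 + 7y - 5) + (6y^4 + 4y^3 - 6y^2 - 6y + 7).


Align terms by degree and add:
  -8y^4 - y^3 - 3y^2 + 7y - 5
+ 6y^4 + 4y^3 - 6y^2 - 6y + 7
= -2y^4 + 3y^3 - 9y^2 + y + 2


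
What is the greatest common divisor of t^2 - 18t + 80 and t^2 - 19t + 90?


Factor each:
  t^2 - 18t + 80 = (t - 10)(t - 8)
  t^2 - 19t + 90 = (t - 10)(t - 9)
Common monic factor: t - 10


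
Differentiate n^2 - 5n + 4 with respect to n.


Apply the power rule term by term:
  d/dn(n^2) = 2n
  d/dn(-5n) = -5
  d/dn(4) = 0
p'(n) = 2n - 5


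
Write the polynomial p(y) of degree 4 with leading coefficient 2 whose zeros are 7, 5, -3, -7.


p(y) = 2(y - 7)(y - 5)(y + 3)(y + 7)
Expand: 2y^4 - 4y^3 - 128y^2 + 196y + 1470


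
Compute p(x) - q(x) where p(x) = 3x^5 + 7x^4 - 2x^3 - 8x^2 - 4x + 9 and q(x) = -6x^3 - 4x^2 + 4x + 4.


Distribute the minus sign:
  (3x^5 + 7x^4 - 2x^3 - 8x^2 - 4x + 9)
- (-6x^3 - 4x^2 + 4x + 4)
Negate second polynomial: 6x^3 + 4x^2 - 4x - 4
Add: 3x^5 + 7x^4 + 4x^3 - 4x^2 - 8x + 5


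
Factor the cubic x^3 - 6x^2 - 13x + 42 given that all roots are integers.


Try integer roots (divisors of 42). x=7: p(7)=0.
Divide out (x - 7): quotient is x^2 + x - 6.
Factor the quadratic: (x + 3)(x - 2)
Result: (x - 7)(x + 3)(x - 2)


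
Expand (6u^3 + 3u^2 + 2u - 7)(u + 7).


Distribute each term of the first polynomial:
  (6u^3)(u + 7) = 6u^4 + 42u^3
  (3u^2)(u + 7) = 3u^3 + 21u^2
  (2u)(u + 7) = 2u^2 + 14u
  (-7)(u + 7) = -7u - 49
Sum: 6u^4 + 45u^3 + 23u^2 + 7u - 49


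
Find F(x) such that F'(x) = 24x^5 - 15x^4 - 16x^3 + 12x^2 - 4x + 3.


Reverse power rule on each term:
  ∫ 24x^5 dx = 4x^6
  ∫ -15x^4 dx = -3x^5
  ∫ -16x^3 dx = -4x^4
  ∫ 12x^2 dx = 4x^3
  ∫ -4x dx = -2x^2
  ∫ 3 dx = 3x
F(x) = 4x^6 - 3x^5 - 4x^4 + 4x^3 - 2x^2 + 3x + C


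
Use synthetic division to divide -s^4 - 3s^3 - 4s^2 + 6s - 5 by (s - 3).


Synthetic division with c = 3. Coefficients: -1, -3, -4, 6, -5
Bring down -1.
  -1 * 3 = -3; -3 - 3 = -6
  -6 * 3 = -18; -18 - 4 = -22
  -22 * 3 = -66; -66 + 6 = -60
  -60 * 3 = -180; -180 - 5 = -185
Quotient: -s^3 - 6s^2 - 22s - 60, Remainder: -185


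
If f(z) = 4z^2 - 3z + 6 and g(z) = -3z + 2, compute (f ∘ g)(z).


Substitute g(z) into f:
f(g(z)) = 4*(-3z + 2)^2 + (-3)*(-3z + 2) + 6
(-3z + 2)^2 = 9z^2 - 12z + 4
Expand and combine: 36z^2 - 39z + 16


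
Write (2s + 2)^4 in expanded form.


Expand (2s + 2)^4 by repeated multiplication:
  (2s + 2)^2 = 4s^2 + 8s + 4
  (2s + 2)^3 = 8s^3 + 24s^2 + 24s + 8
= 16s^4 + 64s^3 + 96s^2 + 64s + 16


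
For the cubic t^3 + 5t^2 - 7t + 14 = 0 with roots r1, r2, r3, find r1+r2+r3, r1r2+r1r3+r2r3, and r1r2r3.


Monic cubic t^3+bt^2+ct+d=0: sum=-b, pairwise sum=c, product=-d.
b=5, c=-7, d=14
r1+r2+r3 = -5
r1r2+r1r3+r2r3 = -7
r1r2r3 = -14


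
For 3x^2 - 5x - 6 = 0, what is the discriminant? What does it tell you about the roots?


D = b^2 - 4ac = (-5)^2 - 4(3)(-6) = 25 + 72 = 97
Since D > 0: two distinct irrational roots


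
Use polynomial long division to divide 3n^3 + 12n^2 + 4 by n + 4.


(3n^3 + 12n^2 + 4) / (n + 4)
Step 1: 3n^2 * (n + 4) = 3n^3 + 12n^2; subtract.
Step 2: 0 * (n + 4) = 0; subtract.
Step 3: 0 * (n + 4) = 0; subtract.
Quotient: 3n^2, Remainder: 4


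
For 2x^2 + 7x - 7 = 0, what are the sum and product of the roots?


For ax^2+bx+c=0: sum = -b/a, product = c/a.
a=2, b=7, c=-7
Sum = -(7)/2 = -7/2
Product = (-7)/2 = -7/2


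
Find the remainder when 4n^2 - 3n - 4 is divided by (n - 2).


By the Remainder Theorem, the remainder equals p(2):
  4*(2)^2 = 16
  -3*(2)^1 = -6
  constant: -4
Sum: 16 - 6 - 4 = 6


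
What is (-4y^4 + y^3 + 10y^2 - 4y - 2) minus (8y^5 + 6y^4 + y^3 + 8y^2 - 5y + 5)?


Distribute the minus sign:
  (-4y^4 + y^3 + 10y^2 - 4y - 2)
- (8y^5 + 6y^4 + y^3 + 8y^2 - 5y + 5)
Negate second polynomial: -8y^5 - 6y^4 - y^3 - 8y^2 + 5y - 5
Add: -8y^5 - 10y^4 + 2y^2 + y - 7


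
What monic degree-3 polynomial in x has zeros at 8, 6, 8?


p(x) = (x - 8)(x - 6)(x - 8)
Expand: x^3 - 22x^2 + 160x - 384


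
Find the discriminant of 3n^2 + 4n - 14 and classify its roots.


D = b^2 - 4ac = (4)^2 - 4(3)(-14) = 16 + 168 = 184
Since D > 0: two distinct irrational roots


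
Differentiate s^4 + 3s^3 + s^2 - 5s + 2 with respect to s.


Apply the power rule term by term:
  d/ds(s^4) = 4s^3
  d/ds(3s^3) = 9s^2
  d/ds(s^2) = 2s
  d/ds(-5s) = -5
  d/ds(2) = 0
p'(s) = 4s^3 + 9s^2 + 2s - 5


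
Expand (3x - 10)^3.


Expand (3x - 10)^3 by repeated multiplication:
  (3x - 10)^2 = 9x^2 - 60x + 100
= 27x^3 - 270x^2 + 900x - 1000


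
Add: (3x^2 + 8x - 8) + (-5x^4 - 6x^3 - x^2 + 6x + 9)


Align terms by degree and add:
  3x^2 + 8x - 8
  -5x^4 - 6x^3 - x^2 + 6x + 9
= -5x^4 - 6x^3 + 2x^2 + 14x + 1


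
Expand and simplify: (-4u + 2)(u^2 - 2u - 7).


Distribute each term of the first polynomial:
  (-4u)(u^2 - 2u - 7) = -4u^3 + 8u^2 + 28u
  (2)(u^2 - 2u - 7) = 2u^2 - 4u - 14
Sum: -4u^3 + 10u^2 + 24u - 14


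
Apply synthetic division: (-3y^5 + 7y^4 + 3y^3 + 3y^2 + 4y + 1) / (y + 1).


Synthetic division with c = -1. Coefficients: -3, 7, 3, 3, 4, 1
Bring down -3.
  -3 * -1 = 3; 3 + 7 = 10
  10 * -1 = -10; -10 + 3 = -7
  -7 * -1 = 7; 7 + 3 = 10
  10 * -1 = -10; -10 + 4 = -6
  -6 * -1 = 6; 6 + 1 = 7
Quotient: -3y^4 + 10y^3 - 7y^2 + 10y - 6, Remainder: 7


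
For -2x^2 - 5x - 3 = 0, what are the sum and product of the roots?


For ax^2+bx+c=0: sum = -b/a, product = c/a.
a=-2, b=-5, c=-3
Sum = -(-5)/-2 = -5/2
Product = (-3)/-2 = 3/2


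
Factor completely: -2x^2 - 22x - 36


Roots satisfy r1 + r2 = -b/a = -11 and r1*r2 = c/a = 18.
So r1 = -9, r2 = -2.
-2x^2 - 22x - 36 = -2(x - r1)(x - r2) = -2(x + 9)(x + 2)


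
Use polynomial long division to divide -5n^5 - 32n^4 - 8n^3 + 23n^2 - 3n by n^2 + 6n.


(-5n^5 - 32n^4 - 8n^3 + 23n^2 - 3n) / (n^2 + 6n)
Step 1: -5n^3 * (n^2 + 6n) = -5n^5 - 30n^4; subtract.
Step 2: -2n^2 * (n^2 + 6n) = -2n^4 - 12n^3; subtract.
Step 3: 4n * (n^2 + 6n) = 4n^3 + 24n^2; subtract.
Step 4: -1 * (n^2 + 6n) = -n^2 - 6n; subtract.
Quotient: -5n^3 - 2n^2 + 4n - 1, Remainder: 3n


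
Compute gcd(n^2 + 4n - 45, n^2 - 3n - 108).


Factor each:
  n^2 + 4n - 45 = (n + 9)(n - 5)
  n^2 - 3n - 108 = (n + 9)(n - 12)
Common monic factor: n + 9


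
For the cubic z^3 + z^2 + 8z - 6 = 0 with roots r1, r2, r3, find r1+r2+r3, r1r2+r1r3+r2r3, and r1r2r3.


Monic cubic z^3+bz^2+cz+d=0: sum=-b, pairwise sum=c, product=-d.
b=1, c=8, d=-6
r1+r2+r3 = -1
r1r2+r1r3+r2r3 = 8
r1r2r3 = 6


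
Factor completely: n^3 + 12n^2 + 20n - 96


Try integer roots (divisors of -96). n=2: p(2)=0.
Divide out (n - 2): quotient is n^2 + 14n + 48.
Factor the quadratic: (n + 8)(n + 6)
Result: (n - 2)(n + 8)(n + 6)


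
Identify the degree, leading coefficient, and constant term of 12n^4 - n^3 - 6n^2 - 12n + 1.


Highest power of n is 4, with coefficient 12. Constant term is 1.
Degree = 4, leading coefficient = 12, constant term = 1


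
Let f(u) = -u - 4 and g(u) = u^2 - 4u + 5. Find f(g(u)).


Substitute g(u) into f:
f(g(u)) = -1*(u^2 - 4u + 5) + (-4)
Expand and combine: -u^2 + 4u - 9


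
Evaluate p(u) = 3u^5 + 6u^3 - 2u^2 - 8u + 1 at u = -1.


Using direct substitution:
  3 * (-1)^5 = -3
  0 * (-1)^4 = 0
  6 * (-1)^3 = -6
  -2 * (-1)^2 = -2
  -8 * (-1)^1 = 8
  constant: 1
Sum = -3 + 0 - 6 - 2 + 8 + 1 = -2


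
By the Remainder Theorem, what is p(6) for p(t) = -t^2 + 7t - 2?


By the Remainder Theorem, the remainder equals p(6):
  -1*(6)^2 = -36
  7*(6)^1 = 42
  constant: -2
Sum: -36 + 42 - 2 = 4


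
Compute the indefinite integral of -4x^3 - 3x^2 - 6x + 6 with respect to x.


Reverse power rule on each term:
  ∫ -4x^3 dx = -x^4
  ∫ -3x^2 dx = -x^3
  ∫ -6x dx = -3x^2
  ∫ 6 dx = 6x
F(x) = -x^4 - x^3 - 3x^2 + 6x + C


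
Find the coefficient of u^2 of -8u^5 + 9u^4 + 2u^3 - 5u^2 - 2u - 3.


Read off the coefficient of u^2: -5


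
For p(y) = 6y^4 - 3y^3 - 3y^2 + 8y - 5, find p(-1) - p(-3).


p(-1) = -7
p(-3) = 511
p(-1) - p(-3) = -7 - 511 = -518


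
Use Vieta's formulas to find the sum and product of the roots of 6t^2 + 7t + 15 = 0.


For at^2+bt+c=0: sum = -b/a, product = c/a.
a=6, b=7, c=15
Sum = -(7)/6 = -7/6
Product = (15)/6 = 5/2


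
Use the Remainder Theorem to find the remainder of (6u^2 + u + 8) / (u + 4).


By the Remainder Theorem, the remainder equals p(-4):
  6*(-4)^2 = 96
  1*(-4)^1 = -4
  constant: 8
Sum: 96 - 4 + 8 = 100


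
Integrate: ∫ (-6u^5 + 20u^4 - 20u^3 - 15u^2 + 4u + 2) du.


Reverse power rule on each term:
  ∫ -6u^5 du = -u^6
  ∫ 20u^4 du = 4u^5
  ∫ -20u^3 du = -5u^4
  ∫ -15u^2 du = -5u^3
  ∫ 4u du = 2u^2
  ∫ 2 du = 2u
F(u) = -u^6 + 4u^5 - 5u^4 - 5u^3 + 2u^2 + 2u + C


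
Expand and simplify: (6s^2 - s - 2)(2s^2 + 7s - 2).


Distribute each term of the first polynomial:
  (6s^2)(2s^2 + 7s - 2) = 12s^4 + 42s^3 - 12s^2
  (-s)(2s^2 + 7s - 2) = -2s^3 - 7s^2 + 2s
  (-2)(2s^2 + 7s - 2) = -4s^2 - 14s + 4
Sum: 12s^4 + 40s^3 - 23s^2 - 12s + 4


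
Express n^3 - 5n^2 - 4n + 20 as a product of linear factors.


Try integer roots (divisors of 20). n=2: p(2)=0.
Divide out (n - 2): quotient is n^2 - 3n - 10.
Factor the quadratic: (n - 5)(n + 2)
Result: (n - 2)(n - 5)(n + 2)


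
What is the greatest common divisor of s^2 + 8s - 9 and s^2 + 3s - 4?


Factor each:
  s^2 + 8s - 9 = (s - 1)(s + 9)
  s^2 + 3s - 4 = (s - 1)(s + 4)
Common monic factor: s - 1


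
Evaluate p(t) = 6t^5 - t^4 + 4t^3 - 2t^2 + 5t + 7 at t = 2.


Using direct substitution:
  6 * (2)^5 = 192
  -1 * (2)^4 = -16
  4 * (2)^3 = 32
  -2 * (2)^2 = -8
  5 * (2)^1 = 10
  constant: 7
Sum = 192 - 16 + 32 - 8 + 10 + 7 = 217


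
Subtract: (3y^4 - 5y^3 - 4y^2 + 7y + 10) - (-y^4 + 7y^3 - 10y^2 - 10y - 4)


Distribute the minus sign:
  (3y^4 - 5y^3 - 4y^2 + 7y + 10)
- (-y^4 + 7y^3 - 10y^2 - 10y - 4)
Negate second polynomial: y^4 - 7y^3 + 10y^2 + 10y + 4
Add: 4y^4 - 12y^3 + 6y^2 + 17y + 14


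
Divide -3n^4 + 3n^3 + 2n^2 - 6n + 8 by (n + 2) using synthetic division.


Synthetic division with c = -2. Coefficients: -3, 3, 2, -6, 8
Bring down -3.
  -3 * -2 = 6; 6 + 3 = 9
  9 * -2 = -18; -18 + 2 = -16
  -16 * -2 = 32; 32 - 6 = 26
  26 * -2 = -52; -52 + 8 = -44
Quotient: -3n^3 + 9n^2 - 16n + 26, Remainder: -44


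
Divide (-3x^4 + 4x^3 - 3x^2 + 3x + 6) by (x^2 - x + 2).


(-3x^4 + 4x^3 - 3x^2 + 3x + 6) / (x^2 - x + 2)
Step 1: -3x^2 * (x^2 - x + 2) = -3x^4 + 3x^3 - 6x^2; subtract.
Step 2: x * (x^2 - x + 2) = x^3 - x^2 + 2x; subtract.
Step 3: 4 * (x^2 - x + 2) = 4x^2 - 4x + 8; subtract.
Quotient: -3x^2 + x + 4, Remainder: 5x - 2


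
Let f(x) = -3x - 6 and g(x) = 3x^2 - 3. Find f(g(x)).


Substitute g(x) into f:
f(g(x)) = -3*(3x^2 - 3) + (-6)
Expand and combine: -9x^2 + 3


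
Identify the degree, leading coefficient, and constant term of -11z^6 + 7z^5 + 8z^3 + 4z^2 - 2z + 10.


Highest power of z is 6, with coefficient -11. Constant term is 10.
Degree = 6, leading coefficient = -11, constant term = 10


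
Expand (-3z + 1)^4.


Expand (-3z + 1)^4 by repeated multiplication:
  (-3z + 1)^2 = 9z^2 - 6z + 1
  (-3z + 1)^3 = -27z^3 + 27z^2 - 9z + 1
= 81z^4 - 108z^3 + 54z^2 - 12z + 1


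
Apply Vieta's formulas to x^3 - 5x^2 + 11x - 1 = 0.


Monic cubic x^3+bx^2+cx+d=0: sum=-b, pairwise sum=c, product=-d.
b=-5, c=11, d=-1
r1+r2+r3 = 5
r1r2+r1r3+r2r3 = 11
r1r2r3 = 1


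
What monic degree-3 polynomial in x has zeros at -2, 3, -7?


p(x) = (x + 2)(x - 3)(x + 7)
Expand: x^3 + 6x^2 - 13x - 42


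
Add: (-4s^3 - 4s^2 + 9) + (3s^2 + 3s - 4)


Align terms by degree and add:
  -4s^3 - 4s^2 + 9
+ 3s^2 + 3s - 4
= -4s^3 - s^2 + 3s + 5


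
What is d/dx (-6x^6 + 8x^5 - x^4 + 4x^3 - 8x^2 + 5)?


Apply the power rule term by term:
  d/dx(-6x^6) = -36x^5
  d/dx(8x^5) = 40x^4
  d/dx(-x^4) = -4x^3
  d/dx(4x^3) = 12x^2
  d/dx(-8x^2) = -16x
  d/dx(5) = 0
p'(x) = -36x^5 + 40x^4 - 4x^3 + 12x^2 - 16x


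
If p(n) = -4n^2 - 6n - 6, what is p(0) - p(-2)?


p(0) = -6
p(-2) = -10
p(0) - p(-2) = -6 + 10 = 4


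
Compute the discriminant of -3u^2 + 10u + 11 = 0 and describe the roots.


D = b^2 - 4ac = (10)^2 - 4(-3)(11) = 100 + 132 = 232
Since D > 0: two distinct irrational roots


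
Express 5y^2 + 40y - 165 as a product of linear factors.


Roots satisfy r1 + r2 = -b/a = -8 and r1*r2 = c/a = -33.
So r1 = -11, r2 = 3.
5y^2 + 40y - 165 = 5(y - r1)(y - r2) = 5(y + 11)(y - 3)


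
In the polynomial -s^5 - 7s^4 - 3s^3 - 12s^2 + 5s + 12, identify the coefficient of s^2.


Read off the coefficient of s^2: -12


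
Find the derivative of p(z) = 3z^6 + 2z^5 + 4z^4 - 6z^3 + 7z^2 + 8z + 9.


Apply the power rule term by term:
  d/dz(3z^6) = 18z^5
  d/dz(2z^5) = 10z^4
  d/dz(4z^4) = 16z^3
  d/dz(-6z^3) = -18z^2
  d/dz(7z^2) = 14z
  d/dz(8z) = 8
  d/dz(9) = 0
p'(z) = 18z^5 + 10z^4 + 16z^3 - 18z^2 + 14z + 8


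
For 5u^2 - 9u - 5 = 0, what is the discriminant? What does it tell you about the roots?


D = b^2 - 4ac = (-9)^2 - 4(5)(-5) = 81 + 100 = 181
Since D > 0: two distinct irrational roots


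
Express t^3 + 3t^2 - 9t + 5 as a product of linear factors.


Try integer roots (divisors of 5). t=1: p(1)=0.
Divide out (t - 1): quotient is t^2 + 4t - 5.
Factor the quadratic: (t + 5)(t - 1)
Result: (t - 1)(t + 5)(t - 1)


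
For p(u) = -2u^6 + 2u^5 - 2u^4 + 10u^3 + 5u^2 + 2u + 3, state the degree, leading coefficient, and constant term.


Highest power of u is 6, with coefficient -2. Constant term is 3.
Degree = 6, leading coefficient = -2, constant term = 3


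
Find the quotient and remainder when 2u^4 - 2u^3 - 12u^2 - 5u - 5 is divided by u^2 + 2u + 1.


(2u^4 - 2u^3 - 12u^2 - 5u - 5) / (u^2 + 2u + 1)
Step 1: 2u^2 * (u^2 + 2u + 1) = 2u^4 + 4u^3 + 2u^2; subtract.
Step 2: -6u * (u^2 + 2u + 1) = -6u^3 - 12u^2 - 6u; subtract.
Step 3: -2 * (u^2 + 2u + 1) = -2u^2 - 4u - 2; subtract.
Quotient: 2u^2 - 6u - 2, Remainder: 5u - 3


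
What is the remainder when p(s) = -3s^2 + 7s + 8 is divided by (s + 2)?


By the Remainder Theorem, the remainder equals p(-2):
  -3*(-2)^2 = -12
  7*(-2)^1 = -14
  constant: 8
Sum: -12 - 14 + 8 = -18


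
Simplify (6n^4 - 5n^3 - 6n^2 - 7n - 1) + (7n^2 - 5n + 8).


Align terms by degree and add:
  6n^4 - 5n^3 - 6n^2 - 7n - 1
+ 7n^2 - 5n + 8
= 6n^4 - 5n^3 + n^2 - 12n + 7


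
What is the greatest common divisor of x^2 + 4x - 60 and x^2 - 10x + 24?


Factor each:
  x^2 + 4x - 60 = (x - 6)(x + 10)
  x^2 - 10x + 24 = (x - 6)(x - 4)
Common monic factor: x - 6


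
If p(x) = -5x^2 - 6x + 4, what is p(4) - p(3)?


p(4) = -100
p(3) = -59
p(4) - p(3) = -100 + 59 = -41


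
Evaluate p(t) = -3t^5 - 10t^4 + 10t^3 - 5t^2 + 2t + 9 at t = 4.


Using direct substitution:
  -3 * (4)^5 = -3072
  -10 * (4)^4 = -2560
  10 * (4)^3 = 640
  -5 * (4)^2 = -80
  2 * (4)^1 = 8
  constant: 9
Sum = -3072 - 2560 + 640 - 80 + 8 + 9 = -5055


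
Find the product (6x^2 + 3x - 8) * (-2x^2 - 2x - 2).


Distribute each term of the first polynomial:
  (6x^2)(-2x^2 - 2x - 2) = -12x^4 - 12x^3 - 12x^2
  (3x)(-2x^2 - 2x - 2) = -6x^3 - 6x^2 - 6x
  (-8)(-2x^2 - 2x - 2) = 16x^2 + 16x + 16
Sum: -12x^4 - 18x^3 - 2x^2 + 10x + 16


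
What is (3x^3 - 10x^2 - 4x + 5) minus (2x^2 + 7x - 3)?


Distribute the minus sign:
  (3x^3 - 10x^2 - 4x + 5)
- (2x^2 + 7x - 3)
Negate second polynomial: -2x^2 - 7x + 3
Add: 3x^3 - 12x^2 - 11x + 8


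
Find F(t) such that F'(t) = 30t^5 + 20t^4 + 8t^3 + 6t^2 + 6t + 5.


Reverse power rule on each term:
  ∫ 30t^5 dt = 5t^6
  ∫ 20t^4 dt = 4t^5
  ∫ 8t^3 dt = 2t^4
  ∫ 6t^2 dt = 2t^3
  ∫ 6t dt = 3t^2
  ∫ 5 dt = 5t
F(t) = 5t^6 + 4t^5 + 2t^4 + 2t^3 + 3t^2 + 5t + C


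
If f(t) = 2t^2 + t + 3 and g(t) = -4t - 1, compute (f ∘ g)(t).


Substitute g(t) into f:
f(g(t)) = 2*(-4t - 1)^2 + 1*(-4t - 1) + 3
(-4t - 1)^2 = 16t^2 + 8t + 1
Expand and combine: 32t^2 + 12t + 4


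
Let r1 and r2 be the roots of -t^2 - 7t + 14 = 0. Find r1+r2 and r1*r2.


For at^2+bt+c=0: sum = -b/a, product = c/a.
a=-1, b=-7, c=14
Sum = -(-7)/-1 = -7
Product = (14)/-1 = -14


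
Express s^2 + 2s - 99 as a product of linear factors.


Roots satisfy r1 + r2 = -b/a = -2 and r1*r2 = c/a = -99.
So r1 = 9, r2 = -11.
s^2 + 2s - 99 = (s - r1)(s - r2) = (s - 9)(s + 11)


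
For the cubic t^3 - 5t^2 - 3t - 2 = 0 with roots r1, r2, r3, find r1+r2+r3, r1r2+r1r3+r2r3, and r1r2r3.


Monic cubic t^3+bt^2+ct+d=0: sum=-b, pairwise sum=c, product=-d.
b=-5, c=-3, d=-2
r1+r2+r3 = 5
r1r2+r1r3+r2r3 = -3
r1r2r3 = 2


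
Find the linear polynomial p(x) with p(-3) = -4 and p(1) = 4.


p(x) = mx + b. Using p(-3)=-4, p(1)=4:
m = (-4 - 4)/(-3 - 1) = -8/-4 = 2
b = -4 - m*(-3) = -4 + 6 = 2
p(x) = 2x + 2


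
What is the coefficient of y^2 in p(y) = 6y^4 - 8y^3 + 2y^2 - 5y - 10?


Read off the coefficient of y^2: 2


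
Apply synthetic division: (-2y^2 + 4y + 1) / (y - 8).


Synthetic division with c = 8. Coefficients: -2, 4, 1
Bring down -2.
  -2 * 8 = -16; -16 + 4 = -12
  -12 * 8 = -96; -96 + 1 = -95
Quotient: -2y - 12, Remainder: -95


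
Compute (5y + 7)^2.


Expand (5y + 7)^2 by repeated multiplication:
= 25y^2 + 70y + 49


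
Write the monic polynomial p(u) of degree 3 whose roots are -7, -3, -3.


p(u) = (u + 7)(u + 3)(u + 3)
Expand: u^3 + 13u^2 + 51u + 63


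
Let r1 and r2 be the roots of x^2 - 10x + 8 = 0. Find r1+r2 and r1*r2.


For ax^2+bx+c=0: sum = -b/a, product = c/a.
a=1, b=-10, c=8
Sum = -(-10)/1 = 10
Product = (8)/1 = 8


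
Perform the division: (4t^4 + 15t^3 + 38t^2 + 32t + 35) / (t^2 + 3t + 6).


(4t^4 + 15t^3 + 38t^2 + 32t + 35) / (t^2 + 3t + 6)
Step 1: 4t^2 * (t^2 + 3t + 6) = 4t^4 + 12t^3 + 24t^2; subtract.
Step 2: 3t * (t^2 + 3t + 6) = 3t^3 + 9t^2 + 18t; subtract.
Step 3: 5 * (t^2 + 3t + 6) = 5t^2 + 15t + 30; subtract.
Quotient: 4t^2 + 3t + 5, Remainder: -t + 5


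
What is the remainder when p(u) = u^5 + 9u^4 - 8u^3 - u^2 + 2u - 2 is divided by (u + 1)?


By the Remainder Theorem, the remainder equals p(-1):
  1*(-1)^5 = -1
  9*(-1)^4 = 9
  -8*(-1)^3 = 8
  -1*(-1)^2 = -1
  2*(-1)^1 = -2
  constant: -2
Sum: -1 + 9 + 8 - 1 - 2 - 2 = 11


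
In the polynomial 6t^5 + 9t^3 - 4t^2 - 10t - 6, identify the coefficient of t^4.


Read off the coefficient of t^4: 0


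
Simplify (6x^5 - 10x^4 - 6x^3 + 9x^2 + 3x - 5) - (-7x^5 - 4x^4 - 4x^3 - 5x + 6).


Distribute the minus sign:
  (6x^5 - 10x^4 - 6x^3 + 9x^2 + 3x - 5)
- (-7x^5 - 4x^4 - 4x^3 - 5x + 6)
Negate second polynomial: 7x^5 + 4x^4 + 4x^3 + 5x - 6
Add: 13x^5 - 6x^4 - 2x^3 + 9x^2 + 8x - 11


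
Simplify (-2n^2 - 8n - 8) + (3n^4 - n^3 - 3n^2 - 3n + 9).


Align terms by degree and add:
  -2n^2 - 8n - 8
+ 3n^4 - n^3 - 3n^2 - 3n + 9
= 3n^4 - n^3 - 5n^2 - 11n + 1


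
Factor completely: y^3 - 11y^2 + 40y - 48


Try integer roots (divisors of -48). y=4: p(4)=0.
Divide out (y - 4): quotient is y^2 - 7y + 12.
Factor the quadratic: (y - 3)(y - 4)
Result: (y - 4)(y - 3)(y - 4)


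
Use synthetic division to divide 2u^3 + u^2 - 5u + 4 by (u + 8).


Synthetic division with c = -8. Coefficients: 2, 1, -5, 4
Bring down 2.
  2 * -8 = -16; -16 + 1 = -15
  -15 * -8 = 120; 120 - 5 = 115
  115 * -8 = -920; -920 + 4 = -916
Quotient: 2u^2 - 15u + 115, Remainder: -916


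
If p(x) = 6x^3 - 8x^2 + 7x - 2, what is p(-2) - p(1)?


p(-2) = -96
p(1) = 3
p(-2) - p(1) = -96 - 3 = -99


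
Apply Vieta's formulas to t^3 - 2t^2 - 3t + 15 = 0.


Monic cubic t^3+bt^2+ct+d=0: sum=-b, pairwise sum=c, product=-d.
b=-2, c=-3, d=15
r1+r2+r3 = 2
r1r2+r1r3+r2r3 = -3
r1r2r3 = -15


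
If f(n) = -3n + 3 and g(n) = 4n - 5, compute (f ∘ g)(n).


Substitute g(n) into f:
f(g(n)) = -3*(4n - 5) + 3
Expand and combine: -12n + 18


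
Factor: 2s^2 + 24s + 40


Roots satisfy r1 + r2 = -b/a = -12 and r1*r2 = c/a = 20.
So r1 = -2, r2 = -10.
2s^2 + 24s + 40 = 2(s - r1)(s - r2) = 2(s + 2)(s + 10)


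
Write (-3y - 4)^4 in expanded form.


Expand (-3y - 4)^4 by repeated multiplication:
  (-3y - 4)^2 = 9y^2 + 24y + 16
  (-3y - 4)^3 = -27y^3 - 108y^2 - 144y - 64
= 81y^4 + 432y^3 + 864y^2 + 768y + 256


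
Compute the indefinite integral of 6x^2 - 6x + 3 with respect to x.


Reverse power rule on each term:
  ∫ 6x^2 dx = 2x^3
  ∫ -6x dx = -3x^2
  ∫ 3 dx = 3x
F(x) = 2x^3 - 3x^2 + 3x + C


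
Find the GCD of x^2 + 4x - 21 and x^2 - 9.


Factor each:
  x^2 + 4x - 21 = (x - 3)(x + 7)
  x^2 - 9 = (x - 3)(x + 3)
Common monic factor: x - 3


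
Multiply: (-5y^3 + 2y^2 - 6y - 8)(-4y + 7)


Distribute each term of the first polynomial:
  (-5y^3)(-4y + 7) = 20y^4 - 35y^3
  (2y^2)(-4y + 7) = -8y^3 + 14y^2
  (-6y)(-4y + 7) = 24y^2 - 42y
  (-8)(-4y + 7) = 32y - 56
Sum: 20y^4 - 43y^3 + 38y^2 - 10y - 56


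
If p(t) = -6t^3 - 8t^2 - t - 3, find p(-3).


Using direct substitution:
  -6 * (-3)^3 = 162
  -8 * (-3)^2 = -72
  -1 * (-3)^1 = 3
  constant: -3
Sum = 162 - 72 + 3 - 3 = 90


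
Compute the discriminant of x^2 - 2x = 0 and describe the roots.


D = b^2 - 4ac = (-2)^2 - 4(1)(0) = 4 = 4
Since D > 0: two distinct rational roots


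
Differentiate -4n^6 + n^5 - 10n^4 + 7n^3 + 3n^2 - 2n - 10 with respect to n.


Apply the power rule term by term:
  d/dn(-4n^6) = -24n^5
  d/dn(n^5) = 5n^4
  d/dn(-10n^4) = -40n^3
  d/dn(7n^3) = 21n^2
  d/dn(3n^2) = 6n
  d/dn(-2n) = -2
  d/dn(-10) = 0
p'(n) = -24n^5 + 5n^4 - 40n^3 + 21n^2 + 6n - 2


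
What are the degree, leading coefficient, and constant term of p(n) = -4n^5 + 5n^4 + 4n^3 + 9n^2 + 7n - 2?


Highest power of n is 5, with coefficient -4. Constant term is -2.
Degree = 5, leading coefficient = -4, constant term = -2


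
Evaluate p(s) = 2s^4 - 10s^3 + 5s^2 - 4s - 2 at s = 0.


Using direct substitution:
  2 * (0)^4 = 0
  -10 * (0)^3 = 0
  5 * (0)^2 = 0
  -4 * (0)^1 = 0
  constant: -2
Sum = 0 + 0 + 0 + 0 - 2 = -2


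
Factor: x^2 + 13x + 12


Roots satisfy r1 + r2 = -b/a = -13 and r1*r2 = c/a = 12.
So r1 = -12, r2 = -1.
x^2 + 13x + 12 = (x - r1)(x - r2) = (x + 12)(x + 1)


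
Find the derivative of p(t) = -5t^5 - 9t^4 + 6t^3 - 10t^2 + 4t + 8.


Apply the power rule term by term:
  d/dt(-5t^5) = -25t^4
  d/dt(-9t^4) = -36t^3
  d/dt(6t^3) = 18t^2
  d/dt(-10t^2) = -20t
  d/dt(4t) = 4
  d/dt(8) = 0
p'(t) = -25t^4 - 36t^3 + 18t^2 - 20t + 4


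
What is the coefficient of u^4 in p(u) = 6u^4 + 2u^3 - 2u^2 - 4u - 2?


Read off the coefficient of u^4: 6


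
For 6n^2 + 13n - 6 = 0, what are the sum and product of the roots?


For an^2+bn+c=0: sum = -b/a, product = c/a.
a=6, b=13, c=-6
Sum = -(13)/6 = -13/6
Product = (-6)/6 = -1


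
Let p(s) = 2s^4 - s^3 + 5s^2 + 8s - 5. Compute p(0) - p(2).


p(0) = -5
p(2) = 55
p(0) - p(2) = -5 - 55 = -60


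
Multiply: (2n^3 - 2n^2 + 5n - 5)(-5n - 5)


Distribute each term of the first polynomial:
  (2n^3)(-5n - 5) = -10n^4 - 10n^3
  (-2n^2)(-5n - 5) = 10n^3 + 10n^2
  (5n)(-5n - 5) = -25n^2 - 25n
  (-5)(-5n - 5) = 25n + 25
Sum: -10n^4 - 15n^2 + 25


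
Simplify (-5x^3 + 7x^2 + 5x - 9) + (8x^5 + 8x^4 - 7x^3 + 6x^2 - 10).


Align terms by degree and add:
  -5x^3 + 7x^2 + 5x - 9
+ 8x^5 + 8x^4 - 7x^3 + 6x^2 - 10
= 8x^5 + 8x^4 - 12x^3 + 13x^2 + 5x - 19


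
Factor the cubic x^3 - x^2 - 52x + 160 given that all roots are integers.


Try integer roots (divisors of 160). x=5: p(5)=0.
Divide out (x - 5): quotient is x^2 + 4x - 32.
Factor the quadratic: (x - 4)(x + 8)
Result: (x - 5)(x - 4)(x + 8)


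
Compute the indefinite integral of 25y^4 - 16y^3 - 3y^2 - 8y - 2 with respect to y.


Reverse power rule on each term:
  ∫ 25y^4 dy = 5y^5
  ∫ -16y^3 dy = -4y^4
  ∫ -3y^2 dy = -y^3
  ∫ -8y dy = -4y^2
  ∫ -2 dy = -2y
F(y) = 5y^5 - 4y^4 - y^3 - 4y^2 - 2y + C


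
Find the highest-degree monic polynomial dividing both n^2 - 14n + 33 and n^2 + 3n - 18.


Factor each:
  n^2 - 14n + 33 = (n - 3)(n - 11)
  n^2 + 3n - 18 = (n - 3)(n + 6)
Common monic factor: n - 3


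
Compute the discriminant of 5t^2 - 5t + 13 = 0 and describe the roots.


D = b^2 - 4ac = (-5)^2 - 4(5)(13) = 25 - 260 = -235
Since D < 0: two complex conjugate roots (no real roots)


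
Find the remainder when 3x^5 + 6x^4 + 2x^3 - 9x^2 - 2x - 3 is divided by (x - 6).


By the Remainder Theorem, the remainder equals p(6):
  3*(6)^5 = 23328
  6*(6)^4 = 7776
  2*(6)^3 = 432
  -9*(6)^2 = -324
  -2*(6)^1 = -12
  constant: -3
Sum: 23328 + 7776 + 432 - 324 - 12 - 3 = 31197


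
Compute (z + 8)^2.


Expand (z + 8)^2 by repeated multiplication:
= z^2 + 16z + 64


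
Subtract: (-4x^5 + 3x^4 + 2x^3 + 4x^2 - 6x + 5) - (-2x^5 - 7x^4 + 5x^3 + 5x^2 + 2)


Distribute the minus sign:
  (-4x^5 + 3x^4 + 2x^3 + 4x^2 - 6x + 5)
- (-2x^5 - 7x^4 + 5x^3 + 5x^2 + 2)
Negate second polynomial: 2x^5 + 7x^4 - 5x^3 - 5x^2 - 2
Add: -2x^5 + 10x^4 - 3x^3 - x^2 - 6x + 3


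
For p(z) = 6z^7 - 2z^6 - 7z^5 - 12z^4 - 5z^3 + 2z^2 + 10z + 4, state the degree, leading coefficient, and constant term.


Highest power of z is 7, with coefficient 6. Constant term is 4.
Degree = 7, leading coefficient = 6, constant term = 4


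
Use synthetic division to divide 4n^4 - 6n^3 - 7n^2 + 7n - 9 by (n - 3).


Synthetic division with c = 3. Coefficients: 4, -6, -7, 7, -9
Bring down 4.
  4 * 3 = 12; 12 - 6 = 6
  6 * 3 = 18; 18 - 7 = 11
  11 * 3 = 33; 33 + 7 = 40
  40 * 3 = 120; 120 - 9 = 111
Quotient: 4n^3 + 6n^2 + 11n + 40, Remainder: 111


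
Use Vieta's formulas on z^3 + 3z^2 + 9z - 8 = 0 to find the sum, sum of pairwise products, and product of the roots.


Monic cubic z^3+bz^2+cz+d=0: sum=-b, pairwise sum=c, product=-d.
b=3, c=9, d=-8
r1+r2+r3 = -3
r1r2+r1r3+r2r3 = 9
r1r2r3 = 8


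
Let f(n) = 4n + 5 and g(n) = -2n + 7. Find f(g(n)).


Substitute g(n) into f:
f(g(n)) = 4*(-2n + 7) + 5
Expand and combine: -8n + 33


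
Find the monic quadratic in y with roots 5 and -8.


p(y) = (y - 5)(y + 8)
Expand: y^2 + 3y - 40


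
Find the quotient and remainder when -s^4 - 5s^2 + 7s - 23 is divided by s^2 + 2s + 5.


(-s^4 - 5s^2 + 7s - 23) / (s^2 + 2s + 5)
Step 1: -s^2 * (s^2 + 2s + 5) = -s^4 - 2s^3 - 5s^2; subtract.
Step 2: 2s * (s^2 + 2s + 5) = 2s^3 + 4s^2 + 10s; subtract.
Step 3: -4 * (s^2 + 2s + 5) = -4s^2 - 8s - 20; subtract.
Quotient: -s^2 + 2s - 4, Remainder: 5s - 3


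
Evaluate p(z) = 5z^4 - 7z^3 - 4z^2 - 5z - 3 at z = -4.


Using direct substitution:
  5 * (-4)^4 = 1280
  -7 * (-4)^3 = 448
  -4 * (-4)^2 = -64
  -5 * (-4)^1 = 20
  constant: -3
Sum = 1280 + 448 - 64 + 20 - 3 = 1681


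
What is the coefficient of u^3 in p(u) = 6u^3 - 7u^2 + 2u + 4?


Read off the coefficient of u^3: 6


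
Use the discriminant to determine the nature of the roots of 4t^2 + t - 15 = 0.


D = b^2 - 4ac = (1)^2 - 4(4)(-15) = 1 + 240 = 241
Since D > 0: two distinct irrational roots


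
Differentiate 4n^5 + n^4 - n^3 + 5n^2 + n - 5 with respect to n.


Apply the power rule term by term:
  d/dn(4n^5) = 20n^4
  d/dn(n^4) = 4n^3
  d/dn(-n^3) = -3n^2
  d/dn(5n^2) = 10n
  d/dn(n) = 1
  d/dn(-5) = 0
p'(n) = 20n^4 + 4n^3 - 3n^2 + 10n + 1


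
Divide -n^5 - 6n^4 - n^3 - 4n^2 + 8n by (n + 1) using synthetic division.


Synthetic division with c = -1. Coefficients: -1, -6, -1, -4, 8, 0
Bring down -1.
  -1 * -1 = 1; 1 - 6 = -5
  -5 * -1 = 5; 5 - 1 = 4
  4 * -1 = -4; -4 - 4 = -8
  -8 * -1 = 8; 8 + 8 = 16
  16 * -1 = -16; -16 + 0 = -16
Quotient: -n^4 - 5n^3 + 4n^2 - 8n + 16, Remainder: -16


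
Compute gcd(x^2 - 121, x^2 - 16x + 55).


Factor each:
  x^2 - 121 = (x - 11)(x + 11)
  x^2 - 16x + 55 = (x - 11)(x - 5)
Common monic factor: x - 11


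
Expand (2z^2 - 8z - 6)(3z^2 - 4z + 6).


Distribute each term of the first polynomial:
  (2z^2)(3z^2 - 4z + 6) = 6z^4 - 8z^3 + 12z^2
  (-8z)(3z^2 - 4z + 6) = -24z^3 + 32z^2 - 48z
  (-6)(3z^2 - 4z + 6) = -18z^2 + 24z - 36
Sum: 6z^4 - 32z^3 + 26z^2 - 24z - 36


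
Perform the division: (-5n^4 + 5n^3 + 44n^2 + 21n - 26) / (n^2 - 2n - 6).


(-5n^4 + 5n^3 + 44n^2 + 21n - 26) / (n^2 - 2n - 6)
Step 1: -5n^2 * (n^2 - 2n - 6) = -5n^4 + 10n^3 + 30n^2; subtract.
Step 2: -5n * (n^2 - 2n - 6) = -5n^3 + 10n^2 + 30n; subtract.
Step 3: 4 * (n^2 - 2n - 6) = 4n^2 - 8n - 24; subtract.
Quotient: -5n^2 - 5n + 4, Remainder: -n - 2


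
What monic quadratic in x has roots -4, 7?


p(x) = (x + 4)(x - 7)
Expand: x^2 - 3x - 28


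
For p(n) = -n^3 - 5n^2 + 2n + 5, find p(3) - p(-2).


p(3) = -61
p(-2) = -11
p(3) - p(-2) = -61 + 11 = -50


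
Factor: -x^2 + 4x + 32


Roots satisfy r1 + r2 = -b/a = 4 and r1*r2 = c/a = -32.
So r1 = -4, r2 = 8.
-x^2 + 4x + 32 = -(x - r1)(x - r2) = -(x + 4)(x - 8)


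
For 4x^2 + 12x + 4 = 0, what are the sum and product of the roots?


For ax^2+bx+c=0: sum = -b/a, product = c/a.
a=4, b=12, c=4
Sum = -(12)/4 = -3
Product = (4)/4 = 1


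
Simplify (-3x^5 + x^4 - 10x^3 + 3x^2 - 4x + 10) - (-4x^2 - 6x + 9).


Distribute the minus sign:
  (-3x^5 + x^4 - 10x^3 + 3x^2 - 4x + 10)
- (-4x^2 - 6x + 9)
Negate second polynomial: 4x^2 + 6x - 9
Add: -3x^5 + x^4 - 10x^3 + 7x^2 + 2x + 1


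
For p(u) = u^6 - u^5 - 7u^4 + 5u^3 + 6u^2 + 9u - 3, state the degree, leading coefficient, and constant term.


Highest power of u is 6, with coefficient 1. Constant term is -3.
Degree = 6, leading coefficient = 1, constant term = -3


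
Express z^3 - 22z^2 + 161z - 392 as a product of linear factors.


Try integer roots (divisors of -392). z=8: p(8)=0.
Divide out (z - 8): quotient is z^2 - 14z + 49.
Factor the quadratic: (z - 7)(z - 7)
Result: (z - 8)(z - 7)(z - 7)


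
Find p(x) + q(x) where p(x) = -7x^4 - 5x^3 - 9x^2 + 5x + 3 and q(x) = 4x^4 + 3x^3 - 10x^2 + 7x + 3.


Align terms by degree and add:
  -7x^4 - 5x^3 - 9x^2 + 5x + 3
+ 4x^4 + 3x^3 - 10x^2 + 7x + 3
= -3x^4 - 2x^3 - 19x^2 + 12x + 6
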